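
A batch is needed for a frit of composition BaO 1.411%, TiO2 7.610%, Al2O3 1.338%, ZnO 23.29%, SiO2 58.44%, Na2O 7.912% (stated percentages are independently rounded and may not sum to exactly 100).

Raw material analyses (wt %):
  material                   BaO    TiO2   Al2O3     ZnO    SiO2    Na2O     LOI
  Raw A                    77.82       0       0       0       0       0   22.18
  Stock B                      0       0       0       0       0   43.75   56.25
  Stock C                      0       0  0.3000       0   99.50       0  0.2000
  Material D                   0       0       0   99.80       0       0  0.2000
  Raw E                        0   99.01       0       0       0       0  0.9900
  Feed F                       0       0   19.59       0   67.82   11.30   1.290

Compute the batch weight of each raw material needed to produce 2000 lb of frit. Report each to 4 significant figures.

Batch per 2000 lb frit:
  Raw A: 36.26 lb
  Stock B: 330.7 lb
  Stock C: 1093 lb
  Material D: 466.7 lb
  Raw E: 153.7 lb
  Feed F: 119.9 lb
Total batch = 2200 lb; LOI loss = 200.2 lb; yield = 90.90%

Each numeric step maintains full float precision at each step. Intermediates appear, rounded to 4 significant figures, across the worked steps — a single rounding produces each reported result — all derived quantities (totals, ignition loss, six oxide percentages, net glass mass, yield) are computed from the batch weights for 2000 lb of glass at exact precision, as given in question or answer.
The oxide mass targets at 2000 lb frit:
  BaO: 1.411% × 2000 = 28.22 lb
  TiO2: 7.610% × 2000 = 152.2 lb
  Al2O3: 1.338% × 2000 = 26.76 lb
  ZnO: 23.29% × 2000 = 465.8 lb
  SiO2: 58.44% × 2000 = 1169 lb
  Na2O: 7.912% × 2000 = 158.2 lb
Per-oxide balance check on the weights just shown, per the basis as stated (delivered sums recover each target within answer rounding):
  BaO: 36.26·0.7782 = 28.22 lb (target 28.22 lb)
  TiO2: 153.7·0.9901 = 152.2 lb (target 152.2 lb)
  Al2O3: 1093·0.003000 + 119.9·0.1959 = 26.77 lb (target 26.76 lb)
  ZnO: 466.7·0.9980 = 465.8 lb (target 465.8 lb)
  SiO2: 1093·0.9950 + 119.9·0.6782 = 1169 lb (target 1169 lb)
  Na2O: 330.7·0.4375 + 119.9·0.1130 = 158.2 lb (target 158.2 lb)
The glass-mass cross-check: whole batch net of LOI = 2000 lb (targets for the oxides total 2000 lb; against the stated basis, 2000 lb — deltas are rounding alone).
Summing the batch: Σ batch = 2200 lb; the LOI term Σ batch·LOI equals 200.2 lb; yield, glass over the total, = 90.90%.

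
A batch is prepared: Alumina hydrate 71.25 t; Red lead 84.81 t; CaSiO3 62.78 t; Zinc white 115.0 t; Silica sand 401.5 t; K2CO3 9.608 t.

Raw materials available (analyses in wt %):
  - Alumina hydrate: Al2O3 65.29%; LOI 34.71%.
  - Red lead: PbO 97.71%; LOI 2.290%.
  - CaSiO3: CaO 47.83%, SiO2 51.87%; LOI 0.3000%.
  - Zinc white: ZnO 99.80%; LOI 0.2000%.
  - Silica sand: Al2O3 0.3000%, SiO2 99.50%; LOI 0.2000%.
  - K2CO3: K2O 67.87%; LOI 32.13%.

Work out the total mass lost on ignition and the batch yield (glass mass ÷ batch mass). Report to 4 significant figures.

LOI loss = 30.98 t; glass = 714.0 t; yield = 95.84%

Every computation runs at exact precision from start to finish. Values along the way appear, rounded to 4 significant figures, when written out — a single rounding yields every reported result; the derived quantities, which include the yield, totals, net glass mass, six oxide percentages, ignition loss, are computed at full precision, exactly as printed in problem or answer, starting from the weights at 714.0 t of glass.
Ignition loss by material:
  Alumina hydrate: 71.25 × 0.3471 = 24.73 t
  Red lead: 84.81 × 0.02290 = 1.942 t
  CaSiO3: 62.78 × 0.003000 = 0.1883 t
  Zinc white: 115.0 × 0.002000 = 0.2300 t
  Silica sand: 401.5 × 0.002000 = 0.8030 t
  K2CO3: 9.608 × 0.3213 = 3.087 t
Total LOI = 30.98 t
Glass = batch − LOI = 744.9 − 30.98 = 714.0 t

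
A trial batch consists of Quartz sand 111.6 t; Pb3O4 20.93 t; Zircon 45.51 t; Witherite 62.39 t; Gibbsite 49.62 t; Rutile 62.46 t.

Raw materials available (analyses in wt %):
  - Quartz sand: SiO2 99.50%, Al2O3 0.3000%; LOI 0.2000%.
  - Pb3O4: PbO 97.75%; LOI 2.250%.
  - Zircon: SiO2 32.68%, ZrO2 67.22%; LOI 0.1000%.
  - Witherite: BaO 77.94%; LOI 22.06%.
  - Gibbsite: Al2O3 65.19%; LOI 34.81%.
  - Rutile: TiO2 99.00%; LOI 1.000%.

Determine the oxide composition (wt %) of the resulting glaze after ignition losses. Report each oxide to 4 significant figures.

All internal work carries full float precision end to end — rounding to four significant figures extends to each mid-chain value as shown; every reported number carries a single rounding. All derived quantities (the totals, net glass mass, yield, the six compositions, LOI) are computed at exact precision from the weighed amounts at 320.1 t of glass, as written in question or answer.
Per-oxide mass from batch:
  BaO: 62.39·0.7794 = 48.63 t
  SiO2: 111.6·0.9950 + 45.51·0.3268 = 125.9 t
  ZrO2: 45.51·0.6722 = 30.59 t
  Al2O3: 111.6·0.003000 + 49.62·0.6519 = 32.68 t
  PbO: 20.93·0.9775 = 20.46 t
  TiO2: 62.46·0.9900 = 61.84 t
LOI: 111.6·0.002000 + 20.93·0.02250 + 45.51·0.001000 + 62.39·0.2206 + 49.62·0.3481 + 62.46·0.01000 = 32.40 t
batch − LOI leaves glass = 352.5 − 32.40 = 320.1 t (the oxide masses sum to this)
each oxide over glass, ×100, is wt %

Glass mass = 320.1 t (batch 352.5 − LOI 32.40).
Composition: BaO 15.19%, SiO2 39.33%, ZrO2 9.557%, Al2O3 10.21%, PbO 6.391%, TiO2 19.32%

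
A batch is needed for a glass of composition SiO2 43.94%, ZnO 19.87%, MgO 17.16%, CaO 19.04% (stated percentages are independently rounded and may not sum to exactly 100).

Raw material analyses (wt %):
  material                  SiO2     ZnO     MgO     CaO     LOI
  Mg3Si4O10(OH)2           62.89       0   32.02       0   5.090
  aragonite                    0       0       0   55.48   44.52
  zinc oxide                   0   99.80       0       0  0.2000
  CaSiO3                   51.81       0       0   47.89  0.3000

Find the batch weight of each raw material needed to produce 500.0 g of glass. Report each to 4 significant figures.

Intermediates are shown (rounded to 4 significant figures) in the working — all arithmetic runs at exact precision at each step; every reported result is rounded only once; all derived quantities (net glass mass, totals, yield, the four compositions, LOI) are re-derived at exact precision from the weighed amounts for 500.0 g of glass exactly as shown in question or answer.
Oxide-by-oxide targets in 500.0 g glass:
  SiO2: 43.94% × 500.0 = 219.7 g
  ZnO: 19.87% × 500.0 = 99.35 g
  MgO: 17.16% × 500.0 = 85.80 g
  CaO: 19.04% × 500.0 = 95.20 g
Oxide-by-oxide audit from the weights as reported, versus the basis set out (summed amounts equal target values once rounding is allowed for):
  SiO2: 268.0·0.6289 + 98.79·0.5181 = 219.7 g (target 219.7 g)
  ZnO: 99.55·0.9980 = 99.35 g (target 99.35 g)
  MgO: 268.0·0.3202 = 85.81 g (target 85.80 g)
  CaO: 86.32·0.5548 + 98.79·0.4789 = 95.20 g (target 95.20 g)
Mass balance on the glass: Σ batch − LOI loss = 500.1 g (the Σ of target masses is 500.0 g; the stated basis being 500.0 g — any gap is answer rounding).
Adding the batch up: Σ batch = 552.7 g; the LOI term Σ batch·LOI equals 52.57 g; the yield ratio, glass ÷ batch: 90.49%.

Batch per 500.0 g glass:
  Mg3Si4O10(OH)2: 268.0 g
  aragonite: 86.32 g
  zinc oxide: 99.55 g
  CaSiO3: 98.79 g
Total batch = 552.7 g; LOI loss = 52.57 g; yield = 90.49%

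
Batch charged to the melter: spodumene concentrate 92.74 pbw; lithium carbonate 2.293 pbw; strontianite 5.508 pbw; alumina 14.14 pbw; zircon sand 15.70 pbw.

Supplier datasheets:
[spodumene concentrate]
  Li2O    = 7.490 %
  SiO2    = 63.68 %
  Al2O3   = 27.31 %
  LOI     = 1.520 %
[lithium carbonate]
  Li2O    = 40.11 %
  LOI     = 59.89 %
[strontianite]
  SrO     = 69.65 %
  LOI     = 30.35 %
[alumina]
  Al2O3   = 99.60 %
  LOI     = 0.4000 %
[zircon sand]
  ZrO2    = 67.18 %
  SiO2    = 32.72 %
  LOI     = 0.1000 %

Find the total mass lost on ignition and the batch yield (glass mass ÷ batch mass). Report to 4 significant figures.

LOI loss = 4.527 pbw; glass = 125.9 pbw; yield = 96.53%

In-progress results are rounded to four significant figures when quoted; all internal work holds full precision end to end — each reported value takes exactly one rounding — the derived quantities are recomputed at exact precision (the five compositions, LOI, glass mass, totals, yield) using the weight values on 125.9 pbw of glass as written in the problem or the answer.
Material-by-material LOI:
  spodumene concentrate: 92.74 × 0.01520 = 1.410 pbw
  lithium carbonate: 2.293 × 0.5989 = 1.373 pbw
  strontianite: 5.508 × 0.3035 = 1.672 pbw
  alumina: 14.14 × 0.004000 = 0.05656 pbw
  zircon sand: 15.70 × 0.001000 = 0.01570 pbw
Total LOI = 4.527 pbw
Glass = batch − LOI = 130.4 − 4.527 = 125.9 pbw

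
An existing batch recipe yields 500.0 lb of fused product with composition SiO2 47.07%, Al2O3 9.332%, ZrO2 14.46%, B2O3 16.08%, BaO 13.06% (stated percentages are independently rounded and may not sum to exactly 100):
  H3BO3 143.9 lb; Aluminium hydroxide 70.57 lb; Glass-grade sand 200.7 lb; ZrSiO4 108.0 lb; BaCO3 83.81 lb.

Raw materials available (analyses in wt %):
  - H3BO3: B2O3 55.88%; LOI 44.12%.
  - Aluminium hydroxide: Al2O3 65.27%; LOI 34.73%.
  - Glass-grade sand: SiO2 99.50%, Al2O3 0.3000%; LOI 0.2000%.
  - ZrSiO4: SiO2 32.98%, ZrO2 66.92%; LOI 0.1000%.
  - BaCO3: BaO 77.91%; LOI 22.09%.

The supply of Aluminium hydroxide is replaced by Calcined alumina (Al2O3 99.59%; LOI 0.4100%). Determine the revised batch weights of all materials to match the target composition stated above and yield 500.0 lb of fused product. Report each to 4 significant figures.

Revised batch per 500.0 lb fused product:
  H3BO3: 143.9 lb
  Calcined alumina: 46.25 lb
  Glass-grade sand: 200.7 lb
  ZrSiO4: 108.0 lb
  BaCO3: 83.81 lb
Total batch = 582.7 lb; LOI loss = 82.70 lb

All arithmetic keeps exact precision end to end. In-progress results are displayed, rounded to four significant figures, when written out. Every reported number undergoes a single rounding; derived quantities are re-derived from the batch weights per 500.0 lb of glass at exact precision (the five compositions, ignition loss, the yield, net glass mass, the totals) precisely as stated by problem or answer.
Per-oxide target masses for 500.0 lb fused product:
  SiO2: 47.07% × 500.0 = 235.4 lb
  Al2O3: 9.332% × 500.0 = 46.66 lb
  ZrO2: 14.46% × 500.0 = 72.30 lb
  B2O3: 16.08% × 500.0 = 80.40 lb
  BaO: 13.06% × 500.0 = 65.30 lb
Per-oxide balance check on the weights just shown, per the basis as stated (sums match the target masses modulo rounding of the values):
  SiO2: 200.7·0.9950 + 108.0·0.3298 = 235.3 lb (target 235.4 lb)
  Al2O3: 46.25·0.9959 + 200.7·0.003000 = 46.66 lb (target 46.66 lb)
  ZrO2: 108.0·0.6692 = 72.27 lb (target 72.30 lb)
  B2O3: 143.9·0.5588 = 80.41 lb (target 80.40 lb)
  BaO: 83.81·0.7791 = 65.30 lb (target 65.30 lb)
The glass-mass cross-check: whole batch net of LOI = 500.0 lb (the Σ of target masses is 500.0 lb; versus the stated basis of 500.0 lb — any gap is answer rounding).
Whole-batch sum: Σ batch = 582.7 lb; LOI removed, Σ of batch·LOI: 82.70 lb; yield = glass ÷ total batch = 85.81%.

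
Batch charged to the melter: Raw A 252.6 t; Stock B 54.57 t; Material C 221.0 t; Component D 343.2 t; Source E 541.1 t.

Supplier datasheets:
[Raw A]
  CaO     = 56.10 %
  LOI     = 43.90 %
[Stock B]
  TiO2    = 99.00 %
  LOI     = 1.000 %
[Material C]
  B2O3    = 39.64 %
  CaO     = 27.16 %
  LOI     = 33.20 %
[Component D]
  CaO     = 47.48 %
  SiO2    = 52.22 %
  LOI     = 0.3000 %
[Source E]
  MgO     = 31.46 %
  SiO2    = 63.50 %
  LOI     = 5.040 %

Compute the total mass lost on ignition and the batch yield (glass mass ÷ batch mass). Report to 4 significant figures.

Mid-chain values are printed, rounded to four significant digits, in the printout; all arithmetic runs at full precision through the solve. Each reported number is rounded once only. Derived quantities (five oxide percentages, ignition loss, glass mass, yield, the totals) are re-derived from the batch weights on 1199 t of glass in full float precision precisely as stated by the problem or answer text.
LOI of each material in turn:
  Raw A: 252.6 × 0.4390 = 110.9 t
  Stock B: 54.57 × 0.01000 = 0.5457 t
  Material C: 221.0 × 0.3320 = 73.37 t
  Component D: 343.2 × 0.003000 = 1.030 t
  Source E: 541.1 × 0.05040 = 27.27 t
Total LOI = 213.1 t
Glass = batch − LOI = 1412 − 213.1 = 1199 t

LOI loss = 213.1 t; glass = 1199 t; yield = 84.91%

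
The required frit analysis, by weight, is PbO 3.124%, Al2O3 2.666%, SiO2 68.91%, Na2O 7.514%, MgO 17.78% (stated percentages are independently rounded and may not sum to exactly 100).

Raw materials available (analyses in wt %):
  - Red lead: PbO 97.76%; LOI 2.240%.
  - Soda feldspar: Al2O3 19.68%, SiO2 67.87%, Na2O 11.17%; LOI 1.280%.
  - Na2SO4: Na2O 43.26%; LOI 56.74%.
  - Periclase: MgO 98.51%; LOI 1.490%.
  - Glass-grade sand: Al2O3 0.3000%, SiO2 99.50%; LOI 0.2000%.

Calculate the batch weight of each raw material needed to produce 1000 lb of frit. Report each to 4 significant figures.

The intermediate values are shown rounded off to 4 significant digits across the worked steps — the whole derivation keeps full precision in every operation. Exactly one rounding lands on each reported number — all derived quantities (LOI, the totals, net glass mass, yield, the five compositions) are recomputed starting from the weights per 1000 lb of glass at full float precision, exactly as printed in either problem or answer.
Oxide mass targets, per 1000 lb frit:
  PbO: 3.124% × 1000 = 31.24 lb
  Al2O3: 2.666% × 1000 = 26.66 lb
  SiO2: 68.91% × 1000 = 689.1 lb
  Na2O: 7.514% × 1000 = 75.14 lb
  MgO: 17.78% × 1000 = 177.8 lb
A balance pass over the oxides, using the reported weights, versus the basis set out (every target is met by its sum given rounding of the digits):
  PbO: 31.96·0.9776 = 31.24 lb (target 31.24 lb)
  Al2O3: 126.2·0.1968 + 606.5·0.003000 = 26.66 lb (target 26.66 lb)
  SiO2: 126.2·0.6787 + 606.5·0.9950 = 689.1 lb (target 689.1 lb)
  Na2O: 126.2·0.1117 + 141.1·0.4326 = 75.14 lb (target 75.14 lb)
  MgO: 180.5·0.9851 = 177.8 lb (target 177.8 lb)
The glass-mass cross-check: total batch − LOI = 1000 lb (oxide target masses add up to 999.9 lb; with the basis standing at 1000 lb — gaps are rounding artifacts).
Batch total: Σ batch = 1086 lb; loss to ignition Σ batch·LOI = 86.29 lb; the yield ratio, glass ÷ batch: 92.06%.

Batch per 1000 lb frit:
  Red lead: 31.96 lb
  Soda feldspar: 126.2 lb
  Na2SO4: 141.1 lb
  Periclase: 180.5 lb
  Glass-grade sand: 606.5 lb
Total batch = 1086 lb; LOI loss = 86.29 lb; yield = 92.06%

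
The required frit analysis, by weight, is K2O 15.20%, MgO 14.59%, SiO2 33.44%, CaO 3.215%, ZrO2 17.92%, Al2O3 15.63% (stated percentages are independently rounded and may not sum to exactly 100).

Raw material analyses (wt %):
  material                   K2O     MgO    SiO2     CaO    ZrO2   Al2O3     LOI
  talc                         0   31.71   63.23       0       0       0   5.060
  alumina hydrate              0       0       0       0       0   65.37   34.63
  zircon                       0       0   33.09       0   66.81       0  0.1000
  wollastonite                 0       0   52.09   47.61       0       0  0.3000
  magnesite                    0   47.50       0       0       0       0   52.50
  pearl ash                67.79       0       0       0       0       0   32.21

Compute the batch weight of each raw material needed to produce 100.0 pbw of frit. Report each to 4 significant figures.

Batch per 100.0 pbw frit:
  talc: 33.29 pbw
  alumina hydrate: 23.91 pbw
  zircon: 26.82 pbw
  wollastonite: 6.753 pbw
  magnesite: 8.495 pbw
  pearl ash: 22.42 pbw
Total batch = 121.7 pbw; LOI loss = 21.69 pbw; yield = 82.17%

Mid-chain values are shown, rounded to four significant digits, at each printed step. All arithmetic runs at full float precision in all steps — exactly one rounding is applied to every reported number; all derived quantities (the totals, LOI, yield, glass mass, six oxide percentages) are carried from the batch weights on 100.0 pbw of glass in exact precision, as they appear in problem or answer.
Target oxide masses per 100.0 pbw frit:
  K2O: 15.20% × 100.0 = 15.20 pbw
  MgO: 14.59% × 100.0 = 14.59 pbw
  SiO2: 33.44% × 100.0 = 33.44 pbw
  CaO: 3.215% × 100.0 = 3.215 pbw
  ZrO2: 17.92% × 100.0 = 17.92 pbw
  Al2O3: 15.63% × 100.0 = 15.63 pbw
Mass-balance tally per oxide with the batch weights as given, on the stated basis (sum by sum, the targets are met up to rounding of the answer):
  K2O: 22.42·0.6779 = 15.20 pbw (target 15.20 pbw)
  MgO: 33.29·0.3171 + 8.495·0.4750 = 14.59 pbw (target 14.59 pbw)
  SiO2: 33.29·0.6323 + 26.82·0.3309 + 6.753·0.5209 = 33.44 pbw (target 33.44 pbw)
  CaO: 6.753·0.4761 = 3.215 pbw (target 3.215 pbw)
  ZrO2: 26.82·0.6681 = 17.92 pbw (target 17.92 pbw)
  Al2O3: 23.91·0.6537 = 15.63 pbw (target 15.63 pbw)
Auditing the glass mass value: the batch minus its LOI: 100.0 pbw (per-oxide target masses sum to 99.99 pbw; basis as stated: 100.0 pbw — gaps are rounding artifacts).
Total batch = Σ batch = 121.7 pbw; LOI loss = Σ batch·LOI = 21.69 pbw; as yield: glass ÷ batch → 82.17%.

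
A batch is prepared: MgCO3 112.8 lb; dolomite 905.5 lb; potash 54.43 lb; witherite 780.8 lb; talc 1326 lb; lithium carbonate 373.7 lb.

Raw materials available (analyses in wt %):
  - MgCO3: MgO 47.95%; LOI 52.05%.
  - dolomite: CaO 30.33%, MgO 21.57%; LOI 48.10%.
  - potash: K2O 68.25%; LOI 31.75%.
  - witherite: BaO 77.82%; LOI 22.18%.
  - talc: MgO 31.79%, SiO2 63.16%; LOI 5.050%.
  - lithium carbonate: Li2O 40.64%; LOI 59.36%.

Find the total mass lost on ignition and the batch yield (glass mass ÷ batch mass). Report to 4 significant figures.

LOI loss = 973.5 lb; glass = 2580 lb; yield = 72.60%

The intermediate values are displayed (rounded to 4 significant digits) on the page — all internal work runs at full float precision all the way through; every reported figure takes just one rounding — derived quantities (six oxide percentages, the totals, ignition loss, net glass mass, yield) are recomputed in full float precision from the weighed amounts for 2580 lb of glass exactly as shown in problem or answer.
Ignition loss by material:
  MgCO3: 112.8 × 0.5205 = 58.71 lb
  dolomite: 905.5 × 0.4810 = 435.5 lb
  potash: 54.43 × 0.3175 = 17.28 lb
  witherite: 780.8 × 0.2218 = 173.2 lb
  talc: 1326 × 0.05050 = 66.96 lb
  lithium carbonate: 373.7 × 0.5936 = 221.8 lb
Total LOI = 973.5 lb
Glass = batch − LOI = 3553 − 973.5 = 2580 lb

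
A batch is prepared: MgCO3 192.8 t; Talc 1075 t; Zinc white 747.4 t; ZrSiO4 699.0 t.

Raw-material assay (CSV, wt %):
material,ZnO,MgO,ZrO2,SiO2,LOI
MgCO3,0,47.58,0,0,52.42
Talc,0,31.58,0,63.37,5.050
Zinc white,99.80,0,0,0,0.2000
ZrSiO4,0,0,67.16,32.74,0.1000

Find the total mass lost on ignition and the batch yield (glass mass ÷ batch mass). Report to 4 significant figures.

LOI loss = 157.5 t; glass = 2557 t; yield = 94.20%

All internal work runs at full precision all the way through. In-progress results are printed rounded to 4 significant digits alongside each step. Every reported result is rounded only once. The derived quantities (yield, net glass mass, LOI, four oxide percentages, totals) are re-derived using the weight values for 2557 t of glass at exact precision, precisely as stated by either problem or answer.
Each material's LOI contribution:
  MgCO3: 192.8 × 0.5242 = 101.1 t
  Talc: 1075 × 0.05050 = 54.29 t
  Zinc white: 747.4 × 0.002000 = 1.495 t
  ZrSiO4: 699.0 × 0.001000 = 0.6990 t
Total LOI = 157.5 t
Glass = batch − LOI = 2714 − 157.5 = 2557 t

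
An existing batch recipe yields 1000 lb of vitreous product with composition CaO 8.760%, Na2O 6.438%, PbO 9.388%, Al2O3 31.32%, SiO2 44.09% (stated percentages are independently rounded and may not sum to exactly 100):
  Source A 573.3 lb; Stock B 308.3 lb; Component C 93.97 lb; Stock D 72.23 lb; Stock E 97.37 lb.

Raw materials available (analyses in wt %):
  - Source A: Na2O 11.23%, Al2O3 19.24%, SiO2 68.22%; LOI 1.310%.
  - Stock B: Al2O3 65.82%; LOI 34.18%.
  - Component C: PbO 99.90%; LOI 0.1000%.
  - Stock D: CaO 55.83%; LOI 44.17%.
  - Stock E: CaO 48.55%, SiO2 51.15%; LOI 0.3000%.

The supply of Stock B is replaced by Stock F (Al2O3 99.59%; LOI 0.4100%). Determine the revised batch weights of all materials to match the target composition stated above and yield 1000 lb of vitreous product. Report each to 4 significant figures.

The intermediate values are printed with 4-significant-digit rounding across the worked steps. The whole derivation carries exact precision from start to finish — every reported value is rounded a single time — derived quantities, including ignition loss, net glass mass, five oxide percentages, totals, yield, are carried from the batch weights for 1000 lb of glass in exact precision exactly as printed in either problem or answer.
Per-oxide target masses for 1000 lb vitreous product:
  CaO: 8.760% × 1000 = 87.60 lb
  Na2O: 6.438% × 1000 = 64.38 lb
  PbO: 9.388% × 1000 = 93.88 lb
  Al2O3: 31.32% × 1000 = 313.2 lb
  SiO2: 44.09% × 1000 = 440.9 lb
Checking each oxide sum from the weights as reported, per the basis as stated (delivered sums recover each target exact up to rounding of places):
  CaO: 72.23·0.5583 + 97.37·0.4855 = 87.60 lb (target 87.60 lb)
  Na2O: 573.3·0.1123 = 64.38 lb (target 64.38 lb)
  PbO: 93.97·0.9990 = 93.88 lb (target 93.88 lb)
  Al2O3: 573.3·0.1924 + 203.7·0.9959 = 313.2 lb (target 313.2 lb)
  SiO2: 573.3·0.6822 + 97.37·0.5115 = 440.9 lb (target 440.9 lb)
Glass mass check: the batch minus its LOI: 999.9 lb (oxide target masses add up to 1000 lb; with the basis standing at 1000 lb — rounding explains the deltas).
Whole-batch sum: Σ batch = 1041 lb; the LOI term Σ batch·LOI equals 40.64 lb; as yield: glass ÷ batch → 96.09%.

Revised batch per 1000 lb vitreous product:
  Source A: 573.3 lb
  Stock F: 203.7 lb
  Component C: 93.97 lb
  Stock D: 72.23 lb
  Stock E: 97.37 lb
Total batch = 1041 lb; LOI loss = 40.64 lb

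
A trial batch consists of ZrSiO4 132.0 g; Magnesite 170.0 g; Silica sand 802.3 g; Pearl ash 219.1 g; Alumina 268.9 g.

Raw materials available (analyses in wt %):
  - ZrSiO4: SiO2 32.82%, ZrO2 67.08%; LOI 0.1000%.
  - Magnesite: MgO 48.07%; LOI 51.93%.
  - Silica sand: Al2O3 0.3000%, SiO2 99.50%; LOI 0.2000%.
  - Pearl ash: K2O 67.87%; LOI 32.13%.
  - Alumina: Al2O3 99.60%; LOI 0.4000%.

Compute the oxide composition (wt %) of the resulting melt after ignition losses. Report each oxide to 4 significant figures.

Working values are displayed, rounded to four significant digits, at each printed step — all arithmetic keeps exact precision in all steps. Each reported number is rounded just once — the derived quantities (LOI, yield, net glass mass, the totals, five oxide percentages) are re-derived starting from the weights for 1431 g of glass at full precision, as written in question or answer.
Oxide-by-oxide delivered mass:
  Al2O3: 802.3·0.003000 + 268.9·0.9960 = 270.2 g
  SiO2: 132.0·0.3282 + 802.3·0.9950 = 841.6 g
  ZrO2: 132.0·0.6708 = 88.55 g
  K2O: 219.1·0.6787 = 148.7 g
  MgO: 170.0·0.4807 = 81.72 g
LOI: 132.0·0.001000 + 170.0·0.5193 + 802.3·0.002000 + 219.1·0.3213 + 268.9·0.004000 = 161.5 g
Glass mass = batch − LOI = 1592 − 161.5 = 1431 g (consistent with Σ oxide mass)
oxide / glass × 100 gives the wt %

Glass mass = 1431 g (batch 1592 − LOI 161.5).
Composition: Al2O3 18.89%, SiO2 58.82%, ZrO2 6.188%, K2O 10.39%, MgO 5.711%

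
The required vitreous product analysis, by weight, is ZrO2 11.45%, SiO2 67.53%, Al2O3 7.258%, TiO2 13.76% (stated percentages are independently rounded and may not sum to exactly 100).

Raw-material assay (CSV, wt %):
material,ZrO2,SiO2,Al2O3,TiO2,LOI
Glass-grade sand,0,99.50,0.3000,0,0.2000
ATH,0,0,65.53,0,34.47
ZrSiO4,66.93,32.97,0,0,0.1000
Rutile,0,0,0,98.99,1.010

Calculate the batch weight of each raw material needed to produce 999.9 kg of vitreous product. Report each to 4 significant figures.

Intermediates appear (rounded to four significant digits) in the working — every computation holds exact precision all the way through. A single rounding yields every reported value; the derived quantities (ignition loss, the yield, four oxide percentages, net glass mass, the totals) are carried in exact precision using the weight values at 999.9 kg of glass, exactly as shown in the problem or the answer.
The oxide mass targets at 999.9 kg vitreous product:
  ZrO2: 11.45% × 999.9 = 114.5 kg
  SiO2: 67.53% × 999.9 = 675.2 kg
  Al2O3: 7.258% × 999.9 = 72.57 kg
  TiO2: 13.76% × 999.9 = 137.6 kg
Checking each oxide sum with the batch weights as given, on the stated basis (each sum matches its target mass exact up to rounding of places):
  ZrO2: 171.1·0.6693 = 114.5 kg (target 114.5 kg)
  SiO2: 621.9·0.9950 + 171.1·0.3297 = 675.2 kg (target 675.2 kg)
  Al2O3: 621.9·0.003000 + 107.9·0.6553 = 72.57 kg (target 72.57 kg)
  TiO2: 139.0·0.9899 = 137.6 kg (target 137.6 kg)
Auditing the glass mass value: batch Σ − ignition loss = 999.9 kg (oxide target masses add up to 999.9 kg; versus the stated basis of 999.9 kg — differing by rounding only).
Summing the batch: Σ batch = 1040 kg; LOI loss = Σ batch·LOI = 40.01 kg; glass ÷ batch gives a yield of 96.15%.

Batch per 999.9 kg vitreous product:
  Glass-grade sand: 621.9 kg
  ATH: 107.9 kg
  ZrSiO4: 171.1 kg
  Rutile: 139.0 kg
Total batch = 1040 kg; LOI loss = 40.01 kg; yield = 96.15%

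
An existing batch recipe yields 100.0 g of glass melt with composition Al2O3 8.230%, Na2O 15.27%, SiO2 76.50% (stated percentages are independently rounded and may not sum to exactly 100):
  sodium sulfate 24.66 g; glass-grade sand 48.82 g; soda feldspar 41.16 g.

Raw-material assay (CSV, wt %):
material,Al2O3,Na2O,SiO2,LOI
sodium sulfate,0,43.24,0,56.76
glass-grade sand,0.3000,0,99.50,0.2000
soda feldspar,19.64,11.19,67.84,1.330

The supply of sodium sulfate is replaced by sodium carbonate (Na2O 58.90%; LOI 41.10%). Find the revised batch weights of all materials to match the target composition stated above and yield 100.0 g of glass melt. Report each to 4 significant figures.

Revised batch per 100.0 g glass melt:
  sodium carbonate: 18.11 g
  glass-grade sand: 48.82 g
  soda feldspar: 41.16 g
Total batch = 108.1 g; LOI loss = 8.088 g

Full precision is carried through every step — working values appear, with 4-significant-digit rounding, as written; each reported number is rounded a single time — the derived quantities, including the yield, glass mass, ignition loss, three oxide percentages, totals, are computed starting from the weights at 100.0 g of glass at exact precision as quoted within either problem or answer.
Target masses of each oxide per 100.0 g glass melt:
  Al2O3: 8.230% × 100.0 = 8.230 g
  Na2O: 15.27% × 100.0 = 15.27 g
  SiO2: 76.50% × 100.0 = 76.50 g
A balance pass over the oxides, given the weights on record, for the quoted basis mass (each sum matches its target mass within answer rounding):
  Al2O3: 48.82·0.003000 + 41.16·0.1964 = 8.230 g (target 8.230 g)
  Na2O: 18.11·0.5890 + 41.16·0.1119 = 15.27 g (target 15.27 g)
  SiO2: 48.82·0.9950 + 41.16·0.6784 = 76.50 g (target 76.50 g)
Glass-mass closure: batch Σ − ignition loss = 100.0 g (the Σ of target masses is 100.0 g; with the basis standing at 100.0 g — gaps are rounding artifacts).
Batch total: Σ batch = 108.1 g; loss to ignition Σ batch·LOI = 8.088 g; yield: glass divided by total = 92.52%.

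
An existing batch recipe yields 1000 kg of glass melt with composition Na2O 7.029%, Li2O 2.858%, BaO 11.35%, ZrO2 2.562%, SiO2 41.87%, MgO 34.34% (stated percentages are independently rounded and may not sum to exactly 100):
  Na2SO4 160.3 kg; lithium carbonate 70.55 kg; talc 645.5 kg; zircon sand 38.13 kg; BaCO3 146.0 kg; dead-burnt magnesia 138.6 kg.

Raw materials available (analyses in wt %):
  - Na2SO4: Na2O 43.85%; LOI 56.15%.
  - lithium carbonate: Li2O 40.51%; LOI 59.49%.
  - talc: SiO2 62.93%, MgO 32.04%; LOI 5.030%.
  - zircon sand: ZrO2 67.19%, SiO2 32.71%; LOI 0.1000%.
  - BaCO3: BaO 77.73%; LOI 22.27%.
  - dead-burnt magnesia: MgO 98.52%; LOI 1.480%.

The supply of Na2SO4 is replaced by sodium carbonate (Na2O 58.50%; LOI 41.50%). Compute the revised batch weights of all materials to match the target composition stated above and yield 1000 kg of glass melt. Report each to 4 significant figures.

Working values appear (rounded to 4 significant digits) on the page — the working math maintains full float precision all the way through; a single rounding completes each reported value — the derived quantities, which include net glass mass, the yield, LOI, six oxide percentages, the totals, are computed at exact precision, as set out in problem or answer, from the batch weights at 1000 kg of glass.
Oxide mass targets, per 1000 kg glass melt:
  Na2O: 7.029% × 1000 = 70.29 kg
  Li2O: 2.858% × 1000 = 28.58 kg
  BaO: 11.35% × 1000 = 113.5 kg
  ZrO2: 2.562% × 1000 = 25.62 kg
  SiO2: 41.87% × 1000 = 418.7 kg
  MgO: 34.34% × 1000 = 343.4 kg
Oxide-by-oxide audit working from each reported weight, on the stated basis (each sum matches its target mass within answer rounding):
  Na2O: 120.2·0.5850 = 70.32 kg (target 70.29 kg)
  Li2O: 70.55·0.4051 = 28.58 kg (target 28.58 kg)
  BaO: 146.0·0.7773 = 113.5 kg (target 113.5 kg)
  ZrO2: 38.13·0.6719 = 25.62 kg (target 25.62 kg)
  SiO2: 645.5·0.6293 + 38.13·0.3271 = 418.7 kg (target 418.7 kg)
  MgO: 645.5·0.3204 + 138.6·0.9852 = 343.4 kg (target 343.4 kg)
Auditing the glass mass value: net batch after ignition = 1000 kg (targets for the oxides total 1000 kg; the stated basis being 1000 kg — rounding explains the deltas).
Batch total: Σ batch = 1159 kg; Σ batch·LOI gives LOI loss = 158.9 kg; the yield ratio, glass ÷ batch: 86.29%.

Revised batch per 1000 kg glass melt:
  sodium carbonate: 120.2 kg
  lithium carbonate: 70.55 kg
  talc: 645.5 kg
  zircon sand: 38.13 kg
  BaCO3: 146.0 kg
  dead-burnt magnesia: 138.6 kg
Total batch = 1159 kg; LOI loss = 158.9 kg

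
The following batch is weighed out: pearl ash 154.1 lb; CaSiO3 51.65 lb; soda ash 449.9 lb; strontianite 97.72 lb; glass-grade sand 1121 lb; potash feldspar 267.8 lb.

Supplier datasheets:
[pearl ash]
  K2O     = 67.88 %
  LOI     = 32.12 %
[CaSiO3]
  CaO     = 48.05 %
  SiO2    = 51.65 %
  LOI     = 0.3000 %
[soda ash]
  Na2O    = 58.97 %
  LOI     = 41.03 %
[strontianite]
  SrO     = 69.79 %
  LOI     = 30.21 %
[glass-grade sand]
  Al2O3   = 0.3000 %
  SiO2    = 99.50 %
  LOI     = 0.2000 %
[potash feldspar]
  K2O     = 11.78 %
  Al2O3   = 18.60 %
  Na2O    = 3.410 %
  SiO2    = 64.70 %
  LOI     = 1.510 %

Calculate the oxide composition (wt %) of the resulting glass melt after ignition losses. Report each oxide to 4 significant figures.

Glass mass = 1872 lb (batch 2142 − LOI 270.1).
Composition: CaO 1.326%, K2O 7.273%, Al2O3 2.840%, Na2O 14.66%, SiO2 70.26%, SrO 3.643%

Working values are displayed, rounded to four significant figures, on the page. Full precision is held through every step; a single rounding finalizes every reported figure — derived quantities are re-derived from the weighed amounts per 1872 lb of glass at exact precision (totals, yield, glass mass, the six compositions, LOI) as they appear in the problem or the answer.
Delivered oxide masses:
  CaO: 51.65·0.4805 = 24.82 lb
  K2O: 154.1·0.6788 + 267.8·0.1178 = 136.1 lb
  Al2O3: 1121·0.003000 + 267.8·0.1860 = 53.17 lb
  Na2O: 449.9·0.5897 + 267.8·0.03410 = 274.4 lb
  SiO2: 51.65·0.5165 + 1121·0.9950 + 267.8·0.6470 = 1315 lb
  SrO: 97.72·0.6979 = 68.20 lb
LOI: 154.1·0.3212 + 51.65·0.003000 + 449.9·0.4103 + 97.72·0.3021 + 1121·0.002000 + 267.8·0.01510 = 270.1 lb
Glass = total batch minus LOI = 2142 − 270.1 = 1872 lb (equal to the oxide-mass sum)
percent by weight: oxide/glass ×100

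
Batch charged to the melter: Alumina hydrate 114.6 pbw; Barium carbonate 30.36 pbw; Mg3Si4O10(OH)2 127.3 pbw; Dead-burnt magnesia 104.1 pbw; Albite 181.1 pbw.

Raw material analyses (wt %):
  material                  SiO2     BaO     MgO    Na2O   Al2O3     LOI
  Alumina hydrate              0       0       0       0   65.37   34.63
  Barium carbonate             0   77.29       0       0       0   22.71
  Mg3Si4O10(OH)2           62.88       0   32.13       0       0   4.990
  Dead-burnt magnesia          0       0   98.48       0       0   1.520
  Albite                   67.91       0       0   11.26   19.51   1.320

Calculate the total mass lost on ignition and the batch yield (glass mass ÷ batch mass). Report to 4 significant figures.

The whole derivation carries full float precision throughout. Working values are rounded to four significant digits when quoted — every reported value is rounded once only — derived quantities are carried in exact precision (the yield, the totals, five oxide percentages, LOI, glass mass) using the weight values for 500.6 pbw of glass exactly as shown in the question or the answer.
LOI of each material in turn:
  Alumina hydrate: 114.6 × 0.3463 = 39.69 pbw
  Barium carbonate: 30.36 × 0.2271 = 6.895 pbw
  Mg3Si4O10(OH)2: 127.3 × 0.04990 = 6.352 pbw
  Dead-burnt magnesia: 104.1 × 0.01520 = 1.582 pbw
  Albite: 181.1 × 0.01320 = 2.391 pbw
Total LOI = 56.91 pbw
Glass = batch − LOI = 557.5 − 56.91 = 500.6 pbw

LOI loss = 56.91 pbw; glass = 500.6 pbw; yield = 89.79%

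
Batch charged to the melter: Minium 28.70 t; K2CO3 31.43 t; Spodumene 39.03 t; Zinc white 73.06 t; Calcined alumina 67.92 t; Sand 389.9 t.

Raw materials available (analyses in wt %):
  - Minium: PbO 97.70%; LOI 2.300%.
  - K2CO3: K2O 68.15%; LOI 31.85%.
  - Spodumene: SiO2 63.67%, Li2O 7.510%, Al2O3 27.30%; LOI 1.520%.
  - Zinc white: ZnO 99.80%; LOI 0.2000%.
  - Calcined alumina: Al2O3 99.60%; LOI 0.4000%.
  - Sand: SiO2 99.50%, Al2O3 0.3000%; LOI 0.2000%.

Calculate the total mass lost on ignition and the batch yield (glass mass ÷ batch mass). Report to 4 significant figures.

Intermediates are shown (rounded to 4 significant figures) alongside each step — each numeric step runs at full float precision from start to finish. Each reported result is rounded only once; the derived quantities are re-derived using the weight values for 617.6 t of glass in full precision (six oxide percentages, net glass mass, yield, LOI, the totals) as set out in question or answer.
Ignition loss by material:
  Minium: 28.70 × 0.02300 = 0.6601 t
  K2CO3: 31.43 × 0.3185 = 10.01 t
  Spodumene: 39.03 × 0.01520 = 0.5933 t
  Zinc white: 73.06 × 0.002000 = 0.1461 t
  Calcined alumina: 67.92 × 0.004000 = 0.2717 t
  Sand: 389.9 × 0.002000 = 0.7798 t
Total LOI = 12.46 t
Glass = batch − LOI = 630.0 − 12.46 = 617.6 t

LOI loss = 12.46 t; glass = 617.6 t; yield = 98.02%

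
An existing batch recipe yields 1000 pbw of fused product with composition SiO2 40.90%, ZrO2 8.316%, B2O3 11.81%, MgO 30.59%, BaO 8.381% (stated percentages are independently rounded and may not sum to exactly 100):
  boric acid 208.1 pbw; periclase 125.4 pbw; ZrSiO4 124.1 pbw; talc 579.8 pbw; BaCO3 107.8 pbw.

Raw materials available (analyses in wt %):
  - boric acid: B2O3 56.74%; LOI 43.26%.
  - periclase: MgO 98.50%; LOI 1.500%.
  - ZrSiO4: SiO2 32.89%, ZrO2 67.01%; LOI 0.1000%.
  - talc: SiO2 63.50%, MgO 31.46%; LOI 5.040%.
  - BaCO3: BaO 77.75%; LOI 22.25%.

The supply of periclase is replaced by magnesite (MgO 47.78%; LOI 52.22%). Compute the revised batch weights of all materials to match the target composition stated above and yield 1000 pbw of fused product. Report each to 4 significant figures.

Revised batch per 1000 pbw fused product:
  boric acid: 208.1 pbw
  magnesite: 258.5 pbw
  ZrSiO4: 124.1 pbw
  talc: 579.8 pbw
  BaCO3: 107.8 pbw
Total batch = 1278 pbw; LOI loss = 278.3 pbw

In-progress results are displayed rounded to 4 significant figures when written out; each numeric step keeps full float precision in every operation. Each reported result includes exactly one rounding; the derived quantities (five oxide percentages, yield, net glass mass, ignition loss, totals) are recomputed using the weight values on 1000 pbw of glass in full precision, exactly as printed in question or answer.
Oxide-by-oxide targets in 1000 pbw fused product:
  SiO2: 40.90% × 1000 = 409.0 pbw
  ZrO2: 8.316% × 1000 = 83.16 pbw
  B2O3: 11.81% × 1000 = 118.1 pbw
  MgO: 30.59% × 1000 = 305.9 pbw
  BaO: 8.381% × 1000 = 83.81 pbw
Balance tally, oxide-wise, using the reported weights, per the basis as stated (delivered sums recover each target inside rounding margins):
  SiO2: 124.1·0.3289 + 579.8·0.6350 = 409.0 pbw (target 409.0 pbw)
  ZrO2: 124.1·0.6701 = 83.16 pbw (target 83.16 pbw)
  B2O3: 208.1·0.5674 = 118.1 pbw (target 118.1 pbw)
  MgO: 258.5·0.4778 + 579.8·0.3146 = 305.9 pbw (target 305.9 pbw)
  BaO: 107.8·0.7775 = 83.81 pbw (target 83.81 pbw)
Consistency of the glass mass: batch Σ − ignition loss = 1000 pbw (oxide target masses add up to 1000 pbw; stated basis 1000 pbw — differing by rounding only).
Whole-batch sum: Σ batch = 1278 pbw; Σ batch·LOI gives LOI loss = 278.3 pbw; the yield ratio, glass ÷ batch: 78.23%.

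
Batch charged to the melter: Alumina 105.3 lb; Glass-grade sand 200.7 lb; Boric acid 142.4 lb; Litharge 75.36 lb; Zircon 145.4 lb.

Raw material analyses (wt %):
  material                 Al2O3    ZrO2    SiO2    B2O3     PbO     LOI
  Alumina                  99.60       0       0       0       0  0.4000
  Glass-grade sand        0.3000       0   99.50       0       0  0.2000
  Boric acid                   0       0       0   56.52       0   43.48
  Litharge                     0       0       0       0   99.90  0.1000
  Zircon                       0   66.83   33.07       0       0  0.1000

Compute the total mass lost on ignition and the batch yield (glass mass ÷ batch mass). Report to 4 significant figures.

LOI loss = 62.96 lb; glass = 606.2 lb; yield = 90.59%

The intermediate values appear, rounded to 4 significant figures, as written; all internal work holds full precision through every step; every reported result takes just one rounding. Derived quantities, which include glass mass, totals, ignition loss, five oxide percentages, yield, are rebuilt at full float precision, exactly as shown in problem or answer, from the batch weights at 606.2 lb of glass.
Each material's LOI contribution:
  Alumina: 105.3 × 0.004000 = 0.4212 lb
  Glass-grade sand: 200.7 × 0.002000 = 0.4014 lb
  Boric acid: 142.4 × 0.4348 = 61.92 lb
  Litharge: 75.36 × 0.001000 = 0.07536 lb
  Zircon: 145.4 × 0.001000 = 0.1454 lb
Total LOI = 62.96 lb
Glass = batch − LOI = 669.2 − 62.96 = 606.2 lb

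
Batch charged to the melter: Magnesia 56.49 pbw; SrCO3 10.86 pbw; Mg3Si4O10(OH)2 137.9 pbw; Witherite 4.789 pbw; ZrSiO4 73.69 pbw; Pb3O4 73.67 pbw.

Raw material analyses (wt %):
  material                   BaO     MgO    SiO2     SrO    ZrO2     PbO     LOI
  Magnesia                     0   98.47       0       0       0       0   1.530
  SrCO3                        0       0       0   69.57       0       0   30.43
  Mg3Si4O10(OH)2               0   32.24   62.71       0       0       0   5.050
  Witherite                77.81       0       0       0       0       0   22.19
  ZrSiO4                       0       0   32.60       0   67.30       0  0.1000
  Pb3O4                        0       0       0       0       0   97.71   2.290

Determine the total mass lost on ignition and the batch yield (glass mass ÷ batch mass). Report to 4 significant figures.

Every computation holds full float precision from start to finish — mid-chain values are printed with 4-significant-figure rounding across the worked steps. Exactly one rounding is applied to each reported figure; the derived quantities, including the yield, the totals, LOI, the six compositions, net glass mass, are rebuilt from the batch weights per 343.4 pbw of glass at full precision, as quoted within the question or the answer.
Ignition loss by material:
  Magnesia: 56.49 × 0.01530 = 0.8643 pbw
  SrCO3: 10.86 × 0.3043 = 3.305 pbw
  Mg3Si4O10(OH)2: 137.9 × 0.05050 = 6.964 pbw
  Witherite: 4.789 × 0.2219 = 1.063 pbw
  ZrSiO4: 73.69 × 0.001000 = 0.07369 pbw
  Pb3O4: 73.67 × 0.02290 = 1.687 pbw
Total LOI = 13.96 pbw
Glass = batch − LOI = 357.4 − 13.96 = 343.4 pbw

LOI loss = 13.96 pbw; glass = 343.4 pbw; yield = 96.10%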